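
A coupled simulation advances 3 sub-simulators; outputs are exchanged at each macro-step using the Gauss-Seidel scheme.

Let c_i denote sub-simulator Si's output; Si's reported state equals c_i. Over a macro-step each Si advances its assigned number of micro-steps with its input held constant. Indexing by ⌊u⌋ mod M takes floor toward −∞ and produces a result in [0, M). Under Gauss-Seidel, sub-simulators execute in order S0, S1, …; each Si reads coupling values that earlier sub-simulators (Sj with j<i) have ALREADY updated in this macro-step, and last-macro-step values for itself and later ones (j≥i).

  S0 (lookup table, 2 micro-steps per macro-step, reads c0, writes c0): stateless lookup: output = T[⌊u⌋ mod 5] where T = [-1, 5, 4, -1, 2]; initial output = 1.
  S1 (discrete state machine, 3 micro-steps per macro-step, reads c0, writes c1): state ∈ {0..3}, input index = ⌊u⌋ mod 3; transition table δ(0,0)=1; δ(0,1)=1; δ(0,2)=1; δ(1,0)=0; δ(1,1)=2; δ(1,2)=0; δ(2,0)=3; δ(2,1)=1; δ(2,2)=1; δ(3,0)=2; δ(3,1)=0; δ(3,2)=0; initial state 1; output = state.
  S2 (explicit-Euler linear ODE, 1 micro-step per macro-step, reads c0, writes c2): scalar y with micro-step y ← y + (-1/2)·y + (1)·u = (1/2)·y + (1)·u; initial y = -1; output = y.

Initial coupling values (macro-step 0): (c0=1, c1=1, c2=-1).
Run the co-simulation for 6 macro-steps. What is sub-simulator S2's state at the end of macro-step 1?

macro 1: S0 reads c0=1 → after 2×micro: 5; S1 reads c0=5 → after 3×micro: 0; S2 reads c0=5 → after 1×micro: 9/2 ⇒ (c0=5, c1=0, c2=9/2)
macro 2: S0 reads c0=5 → after 2×micro: -1; S1 reads c0=-1 → after 3×micro: 1; S2 reads c0=-1 → after 1×micro: 5/4 ⇒ (c0=-1, c1=1, c2=5/4)
macro 3: S0 reads c0=-1 → after 2×micro: 2; S1 reads c0=2 → after 3×micro: 0; S2 reads c0=2 → after 1×micro: 21/8 ⇒ (c0=2, c1=0, c2=21/8)
macro 4: S0 reads c0=2 → after 2×micro: 4; S1 reads c0=4 → after 3×micro: 1; S2 reads c0=4 → after 1×micro: 85/16 ⇒ (c0=4, c1=1, c2=85/16)
macro 5: S0 reads c0=4 → after 2×micro: 2; S1 reads c0=2 → after 3×micro: 0; S2 reads c0=2 → after 1×micro: 149/32 ⇒ (c0=2, c1=0, c2=149/32)
macro 6: S0 reads c0=2 → after 2×micro: 4; S1 reads c0=4 → after 3×micro: 1; S2 reads c0=4 → after 1×micro: 405/64 ⇒ (c0=4, c1=1, c2=405/64)

S2 state at macro-step 1 = 9/2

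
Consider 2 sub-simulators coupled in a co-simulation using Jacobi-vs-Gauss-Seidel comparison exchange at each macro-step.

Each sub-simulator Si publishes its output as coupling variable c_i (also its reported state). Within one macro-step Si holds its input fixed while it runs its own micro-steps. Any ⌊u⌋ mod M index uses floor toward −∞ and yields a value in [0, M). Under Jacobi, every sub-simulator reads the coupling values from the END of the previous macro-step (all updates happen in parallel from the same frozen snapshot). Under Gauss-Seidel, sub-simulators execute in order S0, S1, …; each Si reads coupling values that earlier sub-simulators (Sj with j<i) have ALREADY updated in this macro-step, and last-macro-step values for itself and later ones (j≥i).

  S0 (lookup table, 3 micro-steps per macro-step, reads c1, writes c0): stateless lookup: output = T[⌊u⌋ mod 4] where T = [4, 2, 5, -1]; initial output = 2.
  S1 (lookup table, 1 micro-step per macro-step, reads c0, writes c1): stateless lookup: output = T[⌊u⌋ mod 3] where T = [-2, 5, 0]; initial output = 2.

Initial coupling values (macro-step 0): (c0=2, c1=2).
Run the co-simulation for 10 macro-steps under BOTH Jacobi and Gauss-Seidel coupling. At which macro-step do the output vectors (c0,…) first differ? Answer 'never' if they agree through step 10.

[Jacobi] macro 1: S0 reads c1=2 → after 3×micro: 5; S1 reads c0=2 → after 1×micro: 0 ⇒ (c0=5, c1=0)
[Jacobi] macro 2: S0 reads c1=0 → after 3×micro: 4; S1 reads c0=5 → after 1×micro: 0 ⇒ (c0=4, c1=0)
[Jacobi] macro 3: S0 reads c1=0 → after 3×micro: 4; S1 reads c0=4 → after 1×micro: 5 ⇒ (c0=4, c1=5)
[Jacobi] macro 4: S0 reads c1=5 → after 3×micro: 2; S1 reads c0=4 → after 1×micro: 5 ⇒ (c0=2, c1=5)
[Jacobi] macro 5: S0 reads c1=5 → after 3×micro: 2; S1 reads c0=2 → after 1×micro: 0 ⇒ (c0=2, c1=0)
[Jacobi] macro 6: S0 reads c1=0 → after 3×micro: 4; S1 reads c0=2 → after 1×micro: 0 ⇒ (c0=4, c1=0)
[Jacobi] macro 7: S0 reads c1=0 → after 3×micro: 4; S1 reads c0=4 → after 1×micro: 5 ⇒ (c0=4, c1=5)
[Jacobi] macro 8: S0 reads c1=5 → after 3×micro: 2; S1 reads c0=4 → after 1×micro: 5 ⇒ (c0=2, c1=5)
[Jacobi] macro 9: S0 reads c1=5 → after 3×micro: 2; S1 reads c0=2 → after 1×micro: 0 ⇒ (c0=2, c1=0)
[Jacobi] macro 10: S0 reads c1=0 → after 3×micro: 4; S1 reads c0=2 → after 1×micro: 0 ⇒ (c0=4, c1=0)
[Gauss-Seidel] macro 1: S0 reads c1=2 → after 3×micro: 5; S1 reads c0=5 → after 1×micro: 0 ⇒ (c0=5, c1=0)
[Gauss-Seidel] macro 2: S0 reads c1=0 → after 3×micro: 4; S1 reads c0=4 → after 1×micro: 5 ⇒ (c0=4, c1=5)
[Gauss-Seidel] macro 3: S0 reads c1=5 → after 3×micro: 2; S1 reads c0=2 → after 1×micro: 0 ⇒ (c0=2, c1=0)
[Gauss-Seidel] macro 4: S0 reads c1=0 → after 3×micro: 4; S1 reads c0=4 → after 1×micro: 5 ⇒ (c0=4, c1=5)
[Gauss-Seidel] macro 5: S0 reads c1=5 → after 3×micro: 2; S1 reads c0=2 → after 1×micro: 0 ⇒ (c0=2, c1=0)
[Gauss-Seidel] macro 6: S0 reads c1=0 → after 3×micro: 4; S1 reads c0=4 → after 1×micro: 5 ⇒ (c0=4, c1=5)
[Gauss-Seidel] macro 7: S0 reads c1=5 → after 3×micro: 2; S1 reads c0=2 → after 1×micro: 0 ⇒ (c0=2, c1=0)
[Gauss-Seidel] macro 8: S0 reads c1=0 → after 3×micro: 4; S1 reads c0=4 → after 1×micro: 5 ⇒ (c0=4, c1=5)
[Gauss-Seidel] macro 9: S0 reads c1=5 → after 3×micro: 2; S1 reads c0=2 → after 1×micro: 0 ⇒ (c0=2, c1=0)
[Gauss-Seidel] macro 10: S0 reads c1=0 → after 3×micro: 4; S1 reads c0=4 → after 1×micro: 5 ⇒ (c0=4, c1=5)

first divergence at macro-step: 2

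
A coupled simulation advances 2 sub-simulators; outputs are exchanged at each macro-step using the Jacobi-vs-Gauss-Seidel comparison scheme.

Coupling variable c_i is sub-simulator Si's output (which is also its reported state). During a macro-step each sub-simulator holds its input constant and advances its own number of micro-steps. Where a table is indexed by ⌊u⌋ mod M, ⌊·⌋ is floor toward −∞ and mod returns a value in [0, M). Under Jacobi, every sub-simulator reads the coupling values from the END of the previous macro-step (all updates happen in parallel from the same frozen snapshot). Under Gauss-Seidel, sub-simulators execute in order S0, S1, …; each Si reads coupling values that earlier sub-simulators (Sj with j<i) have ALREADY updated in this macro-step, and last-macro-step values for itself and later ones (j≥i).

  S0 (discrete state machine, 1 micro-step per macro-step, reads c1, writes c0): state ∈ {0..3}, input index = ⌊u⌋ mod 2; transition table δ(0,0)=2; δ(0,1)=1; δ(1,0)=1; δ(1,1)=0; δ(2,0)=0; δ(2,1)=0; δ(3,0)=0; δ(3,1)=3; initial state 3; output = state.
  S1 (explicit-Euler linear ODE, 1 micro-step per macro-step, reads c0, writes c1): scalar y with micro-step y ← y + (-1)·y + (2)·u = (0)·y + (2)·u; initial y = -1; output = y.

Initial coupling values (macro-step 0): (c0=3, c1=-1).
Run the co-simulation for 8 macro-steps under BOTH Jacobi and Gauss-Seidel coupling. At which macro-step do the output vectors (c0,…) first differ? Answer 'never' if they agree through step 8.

[Jacobi] macro 1: S0 reads c1=-1 → after 1×micro: 3; S1 reads c0=3 → after 1×micro: 6 ⇒ (c0=3, c1=6)
[Jacobi] macro 2: S0 reads c1=6 → after 1×micro: 0; S1 reads c0=3 → after 1×micro: 6 ⇒ (c0=0, c1=6)
[Jacobi] macro 3: S0 reads c1=6 → after 1×micro: 2; S1 reads c0=0 → after 1×micro: 0 ⇒ (c0=2, c1=0)
[Jacobi] macro 4: S0 reads c1=0 → after 1×micro: 0; S1 reads c0=2 → after 1×micro: 4 ⇒ (c0=0, c1=4)
[Jacobi] macro 5: S0 reads c1=4 → after 1×micro: 2; S1 reads c0=0 → after 1×micro: 0 ⇒ (c0=2, c1=0)
[Jacobi] macro 6: S0 reads c1=0 → after 1×micro: 0; S1 reads c0=2 → after 1×micro: 4 ⇒ (c0=0, c1=4)
[Jacobi] macro 7: S0 reads c1=4 → after 1×micro: 2; S1 reads c0=0 → after 1×micro: 0 ⇒ (c0=2, c1=0)
[Jacobi] macro 8: S0 reads c1=0 → after 1×micro: 0; S1 reads c0=2 → after 1×micro: 4 ⇒ (c0=0, c1=4)
[Gauss-Seidel] macro 1: S0 reads c1=-1 → after 1×micro: 3; S1 reads c0=3 → after 1×micro: 6 ⇒ (c0=3, c1=6)
[Gauss-Seidel] macro 2: S0 reads c1=6 → after 1×micro: 0; S1 reads c0=0 → after 1×micro: 0 ⇒ (c0=0, c1=0)
[Gauss-Seidel] macro 3: S0 reads c1=0 → after 1×micro: 2; S1 reads c0=2 → after 1×micro: 4 ⇒ (c0=2, c1=4)
[Gauss-Seidel] macro 4: S0 reads c1=4 → after 1×micro: 0; S1 reads c0=0 → after 1×micro: 0 ⇒ (c0=0, c1=0)
[Gauss-Seidel] macro 5: S0 reads c1=0 → after 1×micro: 2; S1 reads c0=2 → after 1×micro: 4 ⇒ (c0=2, c1=4)
[Gauss-Seidel] macro 6: S0 reads c1=4 → after 1×micro: 0; S1 reads c0=0 → after 1×micro: 0 ⇒ (c0=0, c1=0)
[Gauss-Seidel] macro 7: S0 reads c1=0 → after 1×micro: 2; S1 reads c0=2 → after 1×micro: 4 ⇒ (c0=2, c1=4)
[Gauss-Seidel] macro 8: S0 reads c1=4 → after 1×micro: 0; S1 reads c0=0 → after 1×micro: 0 ⇒ (c0=0, c1=0)

first divergence at macro-step: 2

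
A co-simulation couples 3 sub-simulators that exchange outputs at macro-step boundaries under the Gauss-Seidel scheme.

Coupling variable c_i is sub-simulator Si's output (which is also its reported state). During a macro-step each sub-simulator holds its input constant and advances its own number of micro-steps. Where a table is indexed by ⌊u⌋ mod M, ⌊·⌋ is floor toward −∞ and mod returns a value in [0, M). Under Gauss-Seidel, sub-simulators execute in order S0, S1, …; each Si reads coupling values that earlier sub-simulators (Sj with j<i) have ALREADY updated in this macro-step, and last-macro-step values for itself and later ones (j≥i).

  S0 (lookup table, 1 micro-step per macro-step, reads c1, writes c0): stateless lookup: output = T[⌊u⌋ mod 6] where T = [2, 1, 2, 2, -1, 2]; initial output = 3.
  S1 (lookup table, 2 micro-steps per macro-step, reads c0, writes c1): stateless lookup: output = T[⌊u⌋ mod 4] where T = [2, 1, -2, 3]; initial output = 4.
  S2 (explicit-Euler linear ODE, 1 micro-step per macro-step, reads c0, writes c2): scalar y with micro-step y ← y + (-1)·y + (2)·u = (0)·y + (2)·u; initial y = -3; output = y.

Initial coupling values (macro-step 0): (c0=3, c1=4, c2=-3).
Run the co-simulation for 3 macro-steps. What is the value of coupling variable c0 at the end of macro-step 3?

macro 1: S0 reads c1=4 → after 1×micro: -1; S1 reads c0=-1 → after 2×micro: 3; S2 reads c0=-1 → after 1×micro: -2 ⇒ (c0=-1, c1=3, c2=-2)
macro 2: S0 reads c1=3 → after 1×micro: 2; S1 reads c0=2 → after 2×micro: -2; S2 reads c0=2 → after 1×micro: 4 ⇒ (c0=2, c1=-2, c2=4)
macro 3: S0 reads c1=-2 → after 1×micro: -1; S1 reads c0=-1 → after 2×micro: 3; S2 reads c0=-1 → after 1×micro: -2 ⇒ (c0=-1, c1=3, c2=-2)

c0 at macro-step 3 = -1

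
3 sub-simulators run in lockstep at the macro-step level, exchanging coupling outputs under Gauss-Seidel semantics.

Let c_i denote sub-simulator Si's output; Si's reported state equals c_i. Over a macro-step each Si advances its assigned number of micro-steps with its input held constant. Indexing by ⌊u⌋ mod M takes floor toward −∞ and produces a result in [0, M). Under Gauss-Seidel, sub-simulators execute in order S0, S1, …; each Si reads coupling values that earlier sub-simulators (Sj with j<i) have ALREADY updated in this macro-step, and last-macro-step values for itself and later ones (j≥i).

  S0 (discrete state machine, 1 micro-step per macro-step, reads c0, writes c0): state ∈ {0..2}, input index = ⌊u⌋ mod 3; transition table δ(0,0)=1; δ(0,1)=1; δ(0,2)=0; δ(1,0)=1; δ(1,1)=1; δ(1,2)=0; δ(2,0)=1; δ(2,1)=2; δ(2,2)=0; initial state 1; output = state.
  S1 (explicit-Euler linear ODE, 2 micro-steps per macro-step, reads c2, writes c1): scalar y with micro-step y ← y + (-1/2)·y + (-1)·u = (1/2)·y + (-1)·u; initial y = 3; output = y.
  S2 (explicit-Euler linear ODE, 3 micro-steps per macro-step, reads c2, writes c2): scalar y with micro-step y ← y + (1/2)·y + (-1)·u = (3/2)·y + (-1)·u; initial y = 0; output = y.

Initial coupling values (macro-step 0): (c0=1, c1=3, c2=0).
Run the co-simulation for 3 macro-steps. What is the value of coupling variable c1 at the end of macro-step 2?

c1 at macro-step 2 = 3/16

macro 1: S0 reads c0=1 → after 1×micro: 1; S1 reads c2=0 → after 2×micro: 3/4; S2 reads c2=0 → after 3×micro: 0 ⇒ (c0=1, c1=3/4, c2=0)
macro 2: S0 reads c0=1 → after 1×micro: 1; S1 reads c2=0 → after 2×micro: 3/16; S2 reads c2=0 → after 3×micro: 0 ⇒ (c0=1, c1=3/16, c2=0)
macro 3: S0 reads c0=1 → after 1×micro: 1; S1 reads c2=0 → after 2×micro: 3/64; S2 reads c2=0 → after 3×micro: 0 ⇒ (c0=1, c1=3/64, c2=0)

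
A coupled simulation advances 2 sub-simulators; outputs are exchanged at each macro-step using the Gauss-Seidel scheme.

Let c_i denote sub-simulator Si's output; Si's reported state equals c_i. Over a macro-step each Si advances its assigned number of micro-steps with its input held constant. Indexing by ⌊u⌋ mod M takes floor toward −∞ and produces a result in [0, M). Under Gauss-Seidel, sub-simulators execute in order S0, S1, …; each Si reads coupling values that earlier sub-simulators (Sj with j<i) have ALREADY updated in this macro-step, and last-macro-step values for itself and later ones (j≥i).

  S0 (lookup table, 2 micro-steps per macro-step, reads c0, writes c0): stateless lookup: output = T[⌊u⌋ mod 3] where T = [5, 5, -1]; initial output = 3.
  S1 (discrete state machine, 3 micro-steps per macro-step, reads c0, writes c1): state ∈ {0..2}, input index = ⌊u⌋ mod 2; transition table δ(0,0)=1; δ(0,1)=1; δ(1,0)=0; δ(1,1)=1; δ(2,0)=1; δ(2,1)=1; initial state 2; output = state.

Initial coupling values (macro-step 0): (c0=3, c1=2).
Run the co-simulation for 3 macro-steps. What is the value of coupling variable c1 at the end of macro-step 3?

c1 at macro-step 3 = 1

macro 1: S0 reads c0=3 → after 2×micro: 5; S1 reads c0=5 → after 3×micro: 1 ⇒ (c0=5, c1=1)
macro 2: S0 reads c0=5 → after 2×micro: -1; S1 reads c0=-1 → after 3×micro: 1 ⇒ (c0=-1, c1=1)
macro 3: S0 reads c0=-1 → after 2×micro: -1; S1 reads c0=-1 → after 3×micro: 1 ⇒ (c0=-1, c1=1)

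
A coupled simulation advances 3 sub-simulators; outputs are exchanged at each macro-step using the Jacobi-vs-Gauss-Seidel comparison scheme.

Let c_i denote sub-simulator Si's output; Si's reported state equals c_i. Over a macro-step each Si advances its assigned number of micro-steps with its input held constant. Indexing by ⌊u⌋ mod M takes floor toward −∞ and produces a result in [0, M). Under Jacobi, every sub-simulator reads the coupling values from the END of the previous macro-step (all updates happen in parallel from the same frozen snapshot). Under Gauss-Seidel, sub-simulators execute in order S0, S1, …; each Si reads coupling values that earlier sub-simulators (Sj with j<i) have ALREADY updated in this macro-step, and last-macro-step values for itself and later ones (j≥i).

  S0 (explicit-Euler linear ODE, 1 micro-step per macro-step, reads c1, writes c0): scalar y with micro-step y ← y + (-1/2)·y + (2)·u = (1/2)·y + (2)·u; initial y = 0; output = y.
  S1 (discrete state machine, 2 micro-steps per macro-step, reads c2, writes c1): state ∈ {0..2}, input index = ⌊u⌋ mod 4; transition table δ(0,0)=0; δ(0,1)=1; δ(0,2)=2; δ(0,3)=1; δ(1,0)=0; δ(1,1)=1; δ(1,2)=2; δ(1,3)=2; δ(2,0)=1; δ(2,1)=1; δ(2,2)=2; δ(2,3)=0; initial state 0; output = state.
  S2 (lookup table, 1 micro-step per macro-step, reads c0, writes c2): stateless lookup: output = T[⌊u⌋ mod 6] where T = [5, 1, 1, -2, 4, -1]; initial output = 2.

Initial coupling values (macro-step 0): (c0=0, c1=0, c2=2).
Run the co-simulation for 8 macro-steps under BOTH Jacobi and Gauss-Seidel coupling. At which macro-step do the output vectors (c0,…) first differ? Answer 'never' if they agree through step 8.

[Jacobi] macro 1: S0 reads c1=0 → after 1×micro: 0; S1 reads c2=2 → after 2×micro: 2; S2 reads c0=0 → after 1×micro: 5 ⇒ (c0=0, c1=2, c2=5)
[Jacobi] macro 2: S0 reads c1=2 → after 1×micro: 4; S1 reads c2=5 → after 2×micro: 1; S2 reads c0=0 → after 1×micro: 5 ⇒ (c0=4, c1=1, c2=5)
[Jacobi] macro 3: S0 reads c1=1 → after 1×micro: 4; S1 reads c2=5 → after 2×micro: 1; S2 reads c0=4 → after 1×micro: 4 ⇒ (c0=4, c1=1, c2=4)
[Jacobi] macro 4: S0 reads c1=1 → after 1×micro: 4; S1 reads c2=4 → after 2×micro: 0; S2 reads c0=4 → after 1×micro: 4 ⇒ (c0=4, c1=0, c2=4)
[Jacobi] macro 5: S0 reads c1=0 → after 1×micro: 2; S1 reads c2=4 → after 2×micro: 0; S2 reads c0=4 → after 1×micro: 4 ⇒ (c0=2, c1=0, c2=4)
[Jacobi] macro 6: S0 reads c1=0 → after 1×micro: 1; S1 reads c2=4 → after 2×micro: 0; S2 reads c0=2 → after 1×micro: 1 ⇒ (c0=1, c1=0, c2=1)
[Jacobi] macro 7: S0 reads c1=0 → after 1×micro: 1/2; S1 reads c2=1 → after 2×micro: 1; S2 reads c0=1 → after 1×micro: 1 ⇒ (c0=1/2, c1=1, c2=1)
[Jacobi] macro 8: S0 reads c1=1 → after 1×micro: 9/4; S1 reads c2=1 → after 2×micro: 1; S2 reads c0=1/2 → after 1×micro: 5 ⇒ (c0=9/4, c1=1, c2=5)
[Gauss-Seidel] macro 1: S0 reads c1=0 → after 1×micro: 0; S1 reads c2=2 → after 2×micro: 2; S2 reads c0=0 → after 1×micro: 5 ⇒ (c0=0, c1=2, c2=5)
[Gauss-Seidel] macro 2: S0 reads c1=2 → after 1×micro: 4; S1 reads c2=5 → after 2×micro: 1; S2 reads c0=4 → after 1×micro: 4 ⇒ (c0=4, c1=1, c2=4)
[Gauss-Seidel] macro 3: S0 reads c1=1 → after 1×micro: 4; S1 reads c2=4 → after 2×micro: 0; S2 reads c0=4 → after 1×micro: 4 ⇒ (c0=4, c1=0, c2=4)
[Gauss-Seidel] macro 4: S0 reads c1=0 → after 1×micro: 2; S1 reads c2=4 → after 2×micro: 0; S2 reads c0=2 → after 1×micro: 1 ⇒ (c0=2, c1=0, c2=1)
[Gauss-Seidel] macro 5: S0 reads c1=0 → after 1×micro: 1; S1 reads c2=1 → after 2×micro: 1; S2 reads c0=1 → after 1×micro: 1 ⇒ (c0=1, c1=1, c2=1)
[Gauss-Seidel] macro 6: S0 reads c1=1 → after 1×micro: 5/2; S1 reads c2=1 → after 2×micro: 1; S2 reads c0=5/2 → after 1×micro: 1 ⇒ (c0=5/2, c1=1, c2=1)
[Gauss-Seidel] macro 7: S0 reads c1=1 → after 1×micro: 13/4; S1 reads c2=1 → after 2×micro: 1; S2 reads c0=13/4 → after 1×micro: -2 ⇒ (c0=13/4, c1=1, c2=-2)
[Gauss-Seidel] macro 8: S0 reads c1=1 → after 1×micro: 29/8; S1 reads c2=-2 → after 2×micro: 2; S2 reads c0=29/8 → after 1×micro: -2 ⇒ (c0=29/8, c1=2, c2=-2)

first divergence at macro-step: 2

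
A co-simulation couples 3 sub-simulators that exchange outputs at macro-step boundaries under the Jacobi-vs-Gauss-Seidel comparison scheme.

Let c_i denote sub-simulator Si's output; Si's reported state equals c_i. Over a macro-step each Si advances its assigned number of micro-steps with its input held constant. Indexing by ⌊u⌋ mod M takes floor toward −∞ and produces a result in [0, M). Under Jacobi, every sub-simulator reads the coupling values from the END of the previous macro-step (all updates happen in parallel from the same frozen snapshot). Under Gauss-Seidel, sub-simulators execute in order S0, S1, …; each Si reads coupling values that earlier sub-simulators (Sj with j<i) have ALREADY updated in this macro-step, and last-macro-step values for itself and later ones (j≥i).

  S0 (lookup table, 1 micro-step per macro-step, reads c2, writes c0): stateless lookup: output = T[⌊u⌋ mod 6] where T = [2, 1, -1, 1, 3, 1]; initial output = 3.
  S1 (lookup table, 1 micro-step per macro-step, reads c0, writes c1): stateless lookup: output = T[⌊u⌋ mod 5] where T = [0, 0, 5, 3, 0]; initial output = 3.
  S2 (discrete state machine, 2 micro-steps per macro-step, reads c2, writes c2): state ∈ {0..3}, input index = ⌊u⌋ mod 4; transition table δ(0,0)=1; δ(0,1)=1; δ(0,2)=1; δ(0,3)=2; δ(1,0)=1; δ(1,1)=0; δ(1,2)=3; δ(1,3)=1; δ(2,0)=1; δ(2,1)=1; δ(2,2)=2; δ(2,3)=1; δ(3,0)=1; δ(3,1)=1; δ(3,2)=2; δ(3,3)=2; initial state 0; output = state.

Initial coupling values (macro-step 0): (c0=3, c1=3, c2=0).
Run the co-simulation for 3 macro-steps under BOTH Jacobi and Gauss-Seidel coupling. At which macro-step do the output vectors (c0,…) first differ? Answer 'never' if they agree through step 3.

first divergence at macro-step: 1

[Jacobi] macro 1: S0 reads c2=0 → after 1×micro: 2; S1 reads c0=3 → after 1×micro: 3; S2 reads c2=0 → after 2×micro: 1 ⇒ (c0=2, c1=3, c2=1)
[Jacobi] macro 2: S0 reads c2=1 → after 1×micro: 1; S1 reads c0=2 → after 1×micro: 5; S2 reads c2=1 → after 2×micro: 1 ⇒ (c0=1, c1=5, c2=1)
[Jacobi] macro 3: S0 reads c2=1 → after 1×micro: 1; S1 reads c0=1 → after 1×micro: 0; S2 reads c2=1 → after 2×micro: 1 ⇒ (c0=1, c1=0, c2=1)
[Gauss-Seidel] macro 1: S0 reads c2=0 → after 1×micro: 2; S1 reads c0=2 → after 1×micro: 5; S2 reads c2=0 → after 2×micro: 1 ⇒ (c0=2, c1=5, c2=1)
[Gauss-Seidel] macro 2: S0 reads c2=1 → after 1×micro: 1; S1 reads c0=1 → after 1×micro: 0; S2 reads c2=1 → after 2×micro: 1 ⇒ (c0=1, c1=0, c2=1)
[Gauss-Seidel] macro 3: S0 reads c2=1 → after 1×micro: 1; S1 reads c0=1 → after 1×micro: 0; S2 reads c2=1 → after 2×micro: 1 ⇒ (c0=1, c1=0, c2=1)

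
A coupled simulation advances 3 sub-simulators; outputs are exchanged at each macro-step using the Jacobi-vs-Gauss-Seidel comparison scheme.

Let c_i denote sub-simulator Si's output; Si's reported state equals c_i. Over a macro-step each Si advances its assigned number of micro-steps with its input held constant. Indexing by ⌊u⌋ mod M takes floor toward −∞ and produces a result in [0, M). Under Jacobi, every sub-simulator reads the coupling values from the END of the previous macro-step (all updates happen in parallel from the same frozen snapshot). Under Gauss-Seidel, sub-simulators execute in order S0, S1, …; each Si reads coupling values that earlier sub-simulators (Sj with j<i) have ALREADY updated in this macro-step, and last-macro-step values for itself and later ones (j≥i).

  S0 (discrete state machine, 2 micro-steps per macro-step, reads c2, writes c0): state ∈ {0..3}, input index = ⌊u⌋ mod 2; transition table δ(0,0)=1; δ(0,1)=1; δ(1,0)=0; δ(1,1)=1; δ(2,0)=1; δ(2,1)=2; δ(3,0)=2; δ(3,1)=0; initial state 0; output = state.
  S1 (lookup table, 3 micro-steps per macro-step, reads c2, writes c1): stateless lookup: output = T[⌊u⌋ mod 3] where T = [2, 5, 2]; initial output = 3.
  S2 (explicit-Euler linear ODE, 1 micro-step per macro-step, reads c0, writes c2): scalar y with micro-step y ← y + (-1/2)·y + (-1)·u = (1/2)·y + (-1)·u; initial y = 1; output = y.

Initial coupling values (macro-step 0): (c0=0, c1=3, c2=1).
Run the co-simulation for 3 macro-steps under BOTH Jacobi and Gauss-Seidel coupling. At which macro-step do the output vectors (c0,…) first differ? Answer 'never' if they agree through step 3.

first divergence at macro-step: 1

[Jacobi] macro 1: S0 reads c2=1 → after 2×micro: 1; S1 reads c2=1 → after 3×micro: 5; S2 reads c0=0 → after 1×micro: 1/2 ⇒ (c0=1, c1=5, c2=1/2)
[Jacobi] macro 2: S0 reads c2=1/2 → after 2×micro: 1; S1 reads c2=1/2 → after 3×micro: 2; S2 reads c0=1 → after 1×micro: -3/4 ⇒ (c0=1, c1=2, c2=-3/4)
[Jacobi] macro 3: S0 reads c2=-3/4 → after 2×micro: 1; S1 reads c2=-3/4 → after 3×micro: 2; S2 reads c0=1 → after 1×micro: -11/8 ⇒ (c0=1, c1=2, c2=-11/8)
[Gauss-Seidel] macro 1: S0 reads c2=1 → after 2×micro: 1; S1 reads c2=1 → after 3×micro: 5; S2 reads c0=1 → after 1×micro: -1/2 ⇒ (c0=1, c1=5, c2=-1/2)
[Gauss-Seidel] macro 2: S0 reads c2=-1/2 → after 2×micro: 1; S1 reads c2=-1/2 → after 3×micro: 2; S2 reads c0=1 → after 1×micro: -5/4 ⇒ (c0=1, c1=2, c2=-5/4)
[Gauss-Seidel] macro 3: S0 reads c2=-5/4 → after 2×micro: 1; S1 reads c2=-5/4 → after 3×micro: 5; S2 reads c0=1 → after 1×micro: -13/8 ⇒ (c0=1, c1=5, c2=-13/8)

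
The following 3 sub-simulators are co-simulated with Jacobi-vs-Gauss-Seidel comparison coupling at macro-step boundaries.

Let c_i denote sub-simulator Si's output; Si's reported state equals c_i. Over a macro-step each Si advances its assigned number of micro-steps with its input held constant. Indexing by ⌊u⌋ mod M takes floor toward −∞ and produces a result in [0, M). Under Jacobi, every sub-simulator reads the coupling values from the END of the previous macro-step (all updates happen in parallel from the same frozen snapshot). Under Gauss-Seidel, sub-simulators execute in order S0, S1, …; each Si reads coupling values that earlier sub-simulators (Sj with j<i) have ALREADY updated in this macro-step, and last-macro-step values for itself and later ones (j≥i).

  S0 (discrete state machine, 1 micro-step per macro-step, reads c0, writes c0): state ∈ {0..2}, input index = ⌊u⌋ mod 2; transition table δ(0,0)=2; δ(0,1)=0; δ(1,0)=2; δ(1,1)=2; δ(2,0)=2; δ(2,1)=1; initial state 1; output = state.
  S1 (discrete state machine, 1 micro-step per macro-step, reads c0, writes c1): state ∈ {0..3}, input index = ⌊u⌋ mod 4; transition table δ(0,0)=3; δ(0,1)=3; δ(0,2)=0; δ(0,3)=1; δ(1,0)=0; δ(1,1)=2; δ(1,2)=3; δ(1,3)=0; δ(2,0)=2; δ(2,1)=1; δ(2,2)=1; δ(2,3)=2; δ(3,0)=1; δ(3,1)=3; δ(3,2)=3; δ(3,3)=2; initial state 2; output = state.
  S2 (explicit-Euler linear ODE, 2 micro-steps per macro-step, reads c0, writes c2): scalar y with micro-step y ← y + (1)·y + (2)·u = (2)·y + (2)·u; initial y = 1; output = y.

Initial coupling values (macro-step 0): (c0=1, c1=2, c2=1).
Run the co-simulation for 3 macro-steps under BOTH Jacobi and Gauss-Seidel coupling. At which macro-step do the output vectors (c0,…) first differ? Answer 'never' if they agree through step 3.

[Jacobi] macro 1: S0 reads c0=1 → after 1×micro: 2; S1 reads c0=1 → after 1×micro: 1; S2 reads c0=1 → after 2×micro: 10 ⇒ (c0=2, c1=1, c2=10)
[Jacobi] macro 2: S0 reads c0=2 → after 1×micro: 2; S1 reads c0=2 → after 1×micro: 3; S2 reads c0=2 → after 2×micro: 52 ⇒ (c0=2, c1=3, c2=52)
[Jacobi] macro 3: S0 reads c0=2 → after 1×micro: 2; S1 reads c0=2 → after 1×micro: 3; S2 reads c0=2 → after 2×micro: 220 ⇒ (c0=2, c1=3, c2=220)
[Gauss-Seidel] macro 1: S0 reads c0=1 → after 1×micro: 2; S1 reads c0=2 → after 1×micro: 1; S2 reads c0=2 → after 2×micro: 16 ⇒ (c0=2, c1=1, c2=16)
[Gauss-Seidel] macro 2: S0 reads c0=2 → after 1×micro: 2; S1 reads c0=2 → after 1×micro: 3; S2 reads c0=2 → after 2×micro: 76 ⇒ (c0=2, c1=3, c2=76)
[Gauss-Seidel] macro 3: S0 reads c0=2 → after 1×micro: 2; S1 reads c0=2 → after 1×micro: 3; S2 reads c0=2 → after 2×micro: 316 ⇒ (c0=2, c1=3, c2=316)

first divergence at macro-step: 1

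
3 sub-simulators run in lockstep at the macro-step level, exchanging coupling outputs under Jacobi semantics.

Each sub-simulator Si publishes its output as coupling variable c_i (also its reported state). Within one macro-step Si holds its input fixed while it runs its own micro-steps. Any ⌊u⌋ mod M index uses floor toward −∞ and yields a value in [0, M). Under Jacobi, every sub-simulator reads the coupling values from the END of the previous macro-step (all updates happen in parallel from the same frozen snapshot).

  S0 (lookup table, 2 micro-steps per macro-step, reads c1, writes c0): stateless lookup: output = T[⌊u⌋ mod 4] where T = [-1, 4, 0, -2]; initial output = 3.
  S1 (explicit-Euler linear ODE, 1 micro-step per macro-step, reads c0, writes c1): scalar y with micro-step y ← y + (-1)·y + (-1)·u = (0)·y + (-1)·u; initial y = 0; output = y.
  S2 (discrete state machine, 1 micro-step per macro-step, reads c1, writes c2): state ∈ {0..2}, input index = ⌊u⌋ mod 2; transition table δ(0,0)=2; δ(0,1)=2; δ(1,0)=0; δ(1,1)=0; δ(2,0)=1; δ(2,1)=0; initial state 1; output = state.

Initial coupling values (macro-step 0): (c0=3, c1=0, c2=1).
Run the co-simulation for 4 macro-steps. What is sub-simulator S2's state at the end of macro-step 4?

S2 state at macro-step 4 = 2

macro 1: S0 reads c1=0 → after 2×micro: -1; S1 reads c0=3 → after 1×micro: -3; S2 reads c1=0 → after 1×micro: 0 ⇒ (c0=-1, c1=-3, c2=0)
macro 2: S0 reads c1=-3 → after 2×micro: 4; S1 reads c0=-1 → after 1×micro: 1; S2 reads c1=-3 → after 1×micro: 2 ⇒ (c0=4, c1=1, c2=2)
macro 3: S0 reads c1=1 → after 2×micro: 4; S1 reads c0=4 → after 1×micro: -4; S2 reads c1=1 → after 1×micro: 0 ⇒ (c0=4, c1=-4, c2=0)
macro 4: S0 reads c1=-4 → after 2×micro: -1; S1 reads c0=4 → after 1×micro: -4; S2 reads c1=-4 → after 1×micro: 2 ⇒ (c0=-1, c1=-4, c2=2)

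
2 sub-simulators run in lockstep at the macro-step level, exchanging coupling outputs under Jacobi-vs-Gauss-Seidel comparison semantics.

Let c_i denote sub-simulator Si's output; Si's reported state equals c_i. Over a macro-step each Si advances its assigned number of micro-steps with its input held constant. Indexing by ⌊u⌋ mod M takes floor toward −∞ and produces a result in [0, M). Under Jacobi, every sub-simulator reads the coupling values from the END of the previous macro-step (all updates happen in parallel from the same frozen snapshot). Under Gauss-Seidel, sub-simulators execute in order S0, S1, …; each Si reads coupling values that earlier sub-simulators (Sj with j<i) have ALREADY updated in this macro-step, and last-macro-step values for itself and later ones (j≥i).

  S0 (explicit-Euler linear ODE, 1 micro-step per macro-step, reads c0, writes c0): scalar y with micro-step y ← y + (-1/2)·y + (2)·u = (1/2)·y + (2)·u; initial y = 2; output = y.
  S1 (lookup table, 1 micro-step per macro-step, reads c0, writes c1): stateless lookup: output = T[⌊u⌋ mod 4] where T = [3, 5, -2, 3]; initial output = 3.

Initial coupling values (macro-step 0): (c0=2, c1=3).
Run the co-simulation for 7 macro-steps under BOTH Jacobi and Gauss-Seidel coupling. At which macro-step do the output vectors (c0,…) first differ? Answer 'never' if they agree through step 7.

[Jacobi] macro 1: S0 reads c0=2 → after 1×micro: 5; S1 reads c0=2 → after 1×micro: -2 ⇒ (c0=5, c1=-2)
[Jacobi] macro 2: S0 reads c0=5 → after 1×micro: 25/2; S1 reads c0=5 → after 1×micro: 5 ⇒ (c0=25/2, c1=5)
[Jacobi] macro 3: S0 reads c0=25/2 → after 1×micro: 125/4; S1 reads c0=25/2 → after 1×micro: 3 ⇒ (c0=125/4, c1=3)
[Jacobi] macro 4: S0 reads c0=125/4 → after 1×micro: 625/8; S1 reads c0=125/4 → after 1×micro: 3 ⇒ (c0=625/8, c1=3)
[Jacobi] macro 5: S0 reads c0=625/8 → after 1×micro: 3125/16; S1 reads c0=625/8 → after 1×micro: -2 ⇒ (c0=3125/16, c1=-2)
[Jacobi] macro 6: S0 reads c0=3125/16 → after 1×micro: 15625/32; S1 reads c0=3125/16 → after 1×micro: 3 ⇒ (c0=15625/32, c1=3)
[Jacobi] macro 7: S0 reads c0=15625/32 → after 1×micro: 78125/64; S1 reads c0=15625/32 → after 1×micro: 3 ⇒ (c0=78125/64, c1=3)
[Gauss-Seidel] macro 1: S0 reads c0=2 → after 1×micro: 5; S1 reads c0=5 → after 1×micro: 5 ⇒ (c0=5, c1=5)
[Gauss-Seidel] macro 2: S0 reads c0=5 → after 1×micro: 25/2; S1 reads c0=25/2 → after 1×micro: 3 ⇒ (c0=25/2, c1=3)
[Gauss-Seidel] macro 3: S0 reads c0=25/2 → after 1×micro: 125/4; S1 reads c0=125/4 → after 1×micro: 3 ⇒ (c0=125/4, c1=3)
[Gauss-Seidel] macro 4: S0 reads c0=125/4 → after 1×micro: 625/8; S1 reads c0=625/8 → after 1×micro: -2 ⇒ (c0=625/8, c1=-2)
[Gauss-Seidel] macro 5: S0 reads c0=625/8 → after 1×micro: 3125/16; S1 reads c0=3125/16 → after 1×micro: 3 ⇒ (c0=3125/16, c1=3)
[Gauss-Seidel] macro 6: S0 reads c0=3125/16 → after 1×micro: 15625/32; S1 reads c0=15625/32 → after 1×micro: 3 ⇒ (c0=15625/32, c1=3)
[Gauss-Seidel] macro 7: S0 reads c0=15625/32 → after 1×micro: 78125/64; S1 reads c0=78125/64 → after 1×micro: 3 ⇒ (c0=78125/64, c1=3)

first divergence at macro-step: 1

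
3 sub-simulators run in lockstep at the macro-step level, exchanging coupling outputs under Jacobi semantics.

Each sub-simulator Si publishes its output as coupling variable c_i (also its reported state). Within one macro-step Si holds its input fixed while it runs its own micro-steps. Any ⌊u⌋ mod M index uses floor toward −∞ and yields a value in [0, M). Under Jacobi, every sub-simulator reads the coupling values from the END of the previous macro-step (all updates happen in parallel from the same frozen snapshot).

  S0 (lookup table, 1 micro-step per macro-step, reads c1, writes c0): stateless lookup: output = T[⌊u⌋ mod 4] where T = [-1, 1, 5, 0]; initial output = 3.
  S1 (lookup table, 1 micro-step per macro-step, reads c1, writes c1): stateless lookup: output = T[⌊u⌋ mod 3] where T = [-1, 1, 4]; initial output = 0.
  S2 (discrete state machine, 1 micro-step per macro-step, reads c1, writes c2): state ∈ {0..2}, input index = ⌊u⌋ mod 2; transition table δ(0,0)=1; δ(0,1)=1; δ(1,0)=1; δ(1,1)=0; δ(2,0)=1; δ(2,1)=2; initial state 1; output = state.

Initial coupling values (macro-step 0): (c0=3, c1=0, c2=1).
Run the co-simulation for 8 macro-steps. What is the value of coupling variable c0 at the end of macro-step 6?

macro 1: S0 reads c1=0 → after 1×micro: -1; S1 reads c1=0 → after 1×micro: -1; S2 reads c1=0 → after 1×micro: 1 ⇒ (c0=-1, c1=-1, c2=1)
macro 2: S0 reads c1=-1 → after 1×micro: 0; S1 reads c1=-1 → after 1×micro: 4; S2 reads c1=-1 → after 1×micro: 0 ⇒ (c0=0, c1=4, c2=0)
macro 3: S0 reads c1=4 → after 1×micro: -1; S1 reads c1=4 → after 1×micro: 1; S2 reads c1=4 → after 1×micro: 1 ⇒ (c0=-1, c1=1, c2=1)
macro 4: S0 reads c1=1 → after 1×micro: 1; S1 reads c1=1 → after 1×micro: 1; S2 reads c1=1 → after 1×micro: 0 ⇒ (c0=1, c1=1, c2=0)
macro 5: S0 reads c1=1 → after 1×micro: 1; S1 reads c1=1 → after 1×micro: 1; S2 reads c1=1 → after 1×micro: 1 ⇒ (c0=1, c1=1, c2=1)
macro 6: S0 reads c1=1 → after 1×micro: 1; S1 reads c1=1 → after 1×micro: 1; S2 reads c1=1 → after 1×micro: 0 ⇒ (c0=1, c1=1, c2=0)
macro 7: S0 reads c1=1 → after 1×micro: 1; S1 reads c1=1 → after 1×micro: 1; S2 reads c1=1 → after 1×micro: 1 ⇒ (c0=1, c1=1, c2=1)
macro 8: S0 reads c1=1 → after 1×micro: 1; S1 reads c1=1 → after 1×micro: 1; S2 reads c1=1 → after 1×micro: 0 ⇒ (c0=1, c1=1, c2=0)

c0 at macro-step 6 = 1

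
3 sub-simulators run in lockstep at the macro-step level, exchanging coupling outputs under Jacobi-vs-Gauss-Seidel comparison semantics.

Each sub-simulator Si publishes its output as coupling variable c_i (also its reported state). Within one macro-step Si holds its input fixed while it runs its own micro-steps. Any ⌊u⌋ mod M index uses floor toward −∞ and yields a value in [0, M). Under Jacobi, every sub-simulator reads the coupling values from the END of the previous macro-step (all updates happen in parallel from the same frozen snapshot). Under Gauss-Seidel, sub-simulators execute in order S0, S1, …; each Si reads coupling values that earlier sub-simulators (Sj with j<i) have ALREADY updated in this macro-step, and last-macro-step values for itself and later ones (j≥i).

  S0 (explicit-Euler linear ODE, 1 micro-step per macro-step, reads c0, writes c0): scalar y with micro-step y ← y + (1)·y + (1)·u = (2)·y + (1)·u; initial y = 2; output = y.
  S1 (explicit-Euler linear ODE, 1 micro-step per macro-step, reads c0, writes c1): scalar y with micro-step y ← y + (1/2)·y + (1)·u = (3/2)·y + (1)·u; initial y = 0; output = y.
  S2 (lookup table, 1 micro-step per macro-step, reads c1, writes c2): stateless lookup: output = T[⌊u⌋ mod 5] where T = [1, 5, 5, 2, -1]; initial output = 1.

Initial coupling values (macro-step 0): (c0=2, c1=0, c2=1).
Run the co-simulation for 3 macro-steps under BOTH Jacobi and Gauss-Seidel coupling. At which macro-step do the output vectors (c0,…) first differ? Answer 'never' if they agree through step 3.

[Jacobi] macro 1: S0 reads c0=2 → after 1×micro: 6; S1 reads c0=2 → after 1×micro: 2; S2 reads c1=0 → after 1×micro: 1 ⇒ (c0=6, c1=2, c2=1)
[Jacobi] macro 2: S0 reads c0=6 → after 1×micro: 18; S1 reads c0=6 → after 1×micro: 9; S2 reads c1=2 → after 1×micro: 5 ⇒ (c0=18, c1=9, c2=5)
[Jacobi] macro 3: S0 reads c0=18 → after 1×micro: 54; S1 reads c0=18 → after 1×micro: 63/2; S2 reads c1=9 → after 1×micro: -1 ⇒ (c0=54, c1=63/2, c2=-1)
[Gauss-Seidel] macro 1: S0 reads c0=2 → after 1×micro: 6; S1 reads c0=6 → after 1×micro: 6; S2 reads c1=6 → after 1×micro: 5 ⇒ (c0=6, c1=6, c2=5)
[Gauss-Seidel] macro 2: S0 reads c0=6 → after 1×micro: 18; S1 reads c0=18 → after 1×micro: 27; S2 reads c1=27 → after 1×micro: 5 ⇒ (c0=18, c1=27, c2=5)
[Gauss-Seidel] macro 3: S0 reads c0=18 → after 1×micro: 54; S1 reads c0=54 → after 1×micro: 189/2; S2 reads c1=189/2 → after 1×micro: -1 ⇒ (c0=54, c1=189/2, c2=-1)

first divergence at macro-step: 1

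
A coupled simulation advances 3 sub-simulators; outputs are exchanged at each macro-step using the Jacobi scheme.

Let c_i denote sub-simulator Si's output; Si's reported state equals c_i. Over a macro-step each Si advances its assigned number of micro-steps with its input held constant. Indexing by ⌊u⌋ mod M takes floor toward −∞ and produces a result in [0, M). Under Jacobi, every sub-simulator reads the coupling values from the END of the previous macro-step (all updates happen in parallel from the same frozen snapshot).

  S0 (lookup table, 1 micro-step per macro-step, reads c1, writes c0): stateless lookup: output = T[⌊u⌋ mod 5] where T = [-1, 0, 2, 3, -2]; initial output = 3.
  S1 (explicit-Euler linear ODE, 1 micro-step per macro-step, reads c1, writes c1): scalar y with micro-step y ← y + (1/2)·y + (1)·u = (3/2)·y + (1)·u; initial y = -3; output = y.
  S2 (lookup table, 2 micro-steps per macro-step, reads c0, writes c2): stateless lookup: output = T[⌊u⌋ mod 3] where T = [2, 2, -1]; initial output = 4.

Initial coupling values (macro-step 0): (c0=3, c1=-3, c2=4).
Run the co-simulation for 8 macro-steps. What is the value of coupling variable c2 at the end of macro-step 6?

macro 1: S0 reads c1=-3 → after 1×micro: 2; S1 reads c1=-3 → after 1×micro: -15/2; S2 reads c0=3 → after 2×micro: 2 ⇒ (c0=2, c1=-15/2, c2=2)
macro 2: S0 reads c1=-15/2 → after 1×micro: 2; S1 reads c1=-15/2 → after 1×micro: -75/4; S2 reads c0=2 → after 2×micro: -1 ⇒ (c0=2, c1=-75/4, c2=-1)
macro 3: S0 reads c1=-75/4 → after 1×micro: 0; S1 reads c1=-75/4 → after 1×micro: -375/8; S2 reads c0=2 → after 2×micro: -1 ⇒ (c0=0, c1=-375/8, c2=-1)
macro 4: S0 reads c1=-375/8 → after 1×micro: 3; S1 reads c1=-375/8 → after 1×micro: -1875/16; S2 reads c0=0 → after 2×micro: 2 ⇒ (c0=3, c1=-1875/16, c2=2)
macro 5: S0 reads c1=-1875/16 → after 1×micro: 2; S1 reads c1=-1875/16 → after 1×micro: -9375/32; S2 reads c0=3 → after 2×micro: 2 ⇒ (c0=2, c1=-9375/32, c2=2)
macro 6: S0 reads c1=-9375/32 → after 1×micro: 2; S1 reads c1=-9375/32 → after 1×micro: -46875/64; S2 reads c0=2 → after 2×micro: -1 ⇒ (c0=2, c1=-46875/64, c2=-1)
macro 7: S0 reads c1=-46875/64 → after 1×micro: 2; S1 reads c1=-46875/64 → after 1×micro: -234375/128; S2 reads c0=2 → after 2×micro: -1 ⇒ (c0=2, c1=-234375/128, c2=-1)
macro 8: S0 reads c1=-234375/128 → after 1×micro: 3; S1 reads c1=-234375/128 → after 1×micro: -1171875/256; S2 reads c0=2 → after 2×micro: -1 ⇒ (c0=3, c1=-1171875/256, c2=-1)

c2 at macro-step 6 = -1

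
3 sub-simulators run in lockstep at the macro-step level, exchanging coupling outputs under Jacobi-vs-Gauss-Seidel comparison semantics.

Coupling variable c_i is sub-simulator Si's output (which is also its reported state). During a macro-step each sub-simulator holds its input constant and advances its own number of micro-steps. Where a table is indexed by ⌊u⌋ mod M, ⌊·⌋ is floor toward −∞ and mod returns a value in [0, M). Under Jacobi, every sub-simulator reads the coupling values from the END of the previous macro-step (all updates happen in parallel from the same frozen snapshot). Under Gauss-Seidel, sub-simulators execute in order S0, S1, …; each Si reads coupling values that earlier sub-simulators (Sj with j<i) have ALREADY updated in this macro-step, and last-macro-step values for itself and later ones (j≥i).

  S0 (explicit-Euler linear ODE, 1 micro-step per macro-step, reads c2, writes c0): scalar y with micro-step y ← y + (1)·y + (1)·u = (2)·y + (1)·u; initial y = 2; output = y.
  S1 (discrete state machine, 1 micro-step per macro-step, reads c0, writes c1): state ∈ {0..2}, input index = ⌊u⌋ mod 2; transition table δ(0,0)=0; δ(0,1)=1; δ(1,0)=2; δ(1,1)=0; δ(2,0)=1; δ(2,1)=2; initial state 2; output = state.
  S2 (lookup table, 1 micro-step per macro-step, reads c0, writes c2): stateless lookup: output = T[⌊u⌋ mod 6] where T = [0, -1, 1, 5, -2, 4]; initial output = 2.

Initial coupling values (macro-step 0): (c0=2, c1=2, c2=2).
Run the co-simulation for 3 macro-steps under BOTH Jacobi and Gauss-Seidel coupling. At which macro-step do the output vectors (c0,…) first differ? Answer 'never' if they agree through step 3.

[Jacobi] macro 1: S0 reads c2=2 → after 1×micro: 6; S1 reads c0=2 → after 1×micro: 1; S2 reads c0=2 → after 1×micro: 1 ⇒ (c0=6, c1=1, c2=1)
[Jacobi] macro 2: S0 reads c2=1 → after 1×micro: 13; S1 reads c0=6 → after 1×micro: 2; S2 reads c0=6 → after 1×micro: 0 ⇒ (c0=13, c1=2, c2=0)
[Jacobi] macro 3: S0 reads c2=0 → after 1×micro: 26; S1 reads c0=13 → after 1×micro: 2; S2 reads c0=13 → after 1×micro: -1 ⇒ (c0=26, c1=2, c2=-1)
[Gauss-Seidel] macro 1: S0 reads c2=2 → after 1×micro: 6; S1 reads c0=6 → after 1×micro: 1; S2 reads c0=6 → after 1×micro: 0 ⇒ (c0=6, c1=1, c2=0)
[Gauss-Seidel] macro 2: S0 reads c2=0 → after 1×micro: 12; S1 reads c0=12 → after 1×micro: 2; S2 reads c0=12 → after 1×micro: 0 ⇒ (c0=12, c1=2, c2=0)
[Gauss-Seidel] macro 3: S0 reads c2=0 → after 1×micro: 24; S1 reads c0=24 → after 1×micro: 1; S2 reads c0=24 → after 1×micro: 0 ⇒ (c0=24, c1=1, c2=0)

first divergence at macro-step: 1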